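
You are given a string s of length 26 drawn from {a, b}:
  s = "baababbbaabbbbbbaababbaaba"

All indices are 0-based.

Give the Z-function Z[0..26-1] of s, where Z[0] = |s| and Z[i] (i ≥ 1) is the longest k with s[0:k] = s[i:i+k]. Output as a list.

Z[0]=26
i=1: outside box; Z[1]=0
i=2: outside box; Z[2]=0
i=3: outside box; Z[3]=2 extend→box=[3,5)
i=4: min(r-i=1, Z[1]=0)=0; Z[4]=0
i=5: outside box; Z[5]=1 extend→box=[5,6)
i=6: outside box; Z[6]=1 extend→box=[6,7)
i=7: outside box; Z[7]=4 extend→box=[7,11)
i=8: min(r-i=3, Z[1]=0)=0; Z[8]=0
i=9: min(r-i=2, Z[2]=0)=0; Z[9]=0
i=10: min(r-i=1, Z[3]=2)=1; Z[10]=1
i=11: outside box; Z[11]=1 extend→box=[11,12)
i=12: outside box; Z[12]=1 extend→box=[12,13)
i=13: outside box; Z[13]=1 extend→box=[13,14)
i=14: outside box; Z[14]=1 extend→box=[14,15)
i=15: outside box; Z[15]=7 extend→box=[15,22)
i=16: min(r-i=6, Z[1]=0)=0; Z[16]=0
i=17: min(r-i=5, Z[2]=0)=0; Z[17]=0
i=18: min(r-i=4, Z[3]=2)=2; Z[18]=2
i=19: min(r-i=3, Z[4]=0)=0; Z[19]=0
i=20: min(r-i=2, Z[5]=1)=1; Z[20]=1
i=21: min(r-i=1, Z[6]=1)=1; Z[21]=5 extend→box=[21,26)
i=22: min(r-i=4, Z[1]=0)=0; Z[22]=0
i=23: min(r-i=3, Z[2]=0)=0; Z[23]=0
i=24: min(r-i=2, Z[3]=2)=2; Z[24]=2
i=25: min(r-i=1, Z[4]=0)=0; Z[25]=0

[26, 0, 0, 2, 0, 1, 1, 4, 0, 0, 1, 1, 1, 1, 1, 7, 0, 0, 2, 0, 1, 5, 0, 0, 2, 0]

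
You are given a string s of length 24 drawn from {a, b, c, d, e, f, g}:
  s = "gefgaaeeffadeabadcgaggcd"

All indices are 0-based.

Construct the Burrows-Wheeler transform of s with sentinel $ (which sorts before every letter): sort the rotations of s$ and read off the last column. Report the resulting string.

rank  rotation                   last
    0  $gefgaaeeffadeabadcgaggcd  d
    1  aaeeffadeabadcgaggcd$gefg  g
    2  abadcgaggcd$gefgaaeeffade  e
    3  adcgaggcd$gefgaaeeffadeab  b
    4  adeabadcgaggcd$gefgaaeeff  f
    5  aeeffadeabadcgaggcd$gefga  a
    6  aggcd$gefgaaeeffadeabadcg  g
    7  badcgaggcd$gefgaaeeffadea  a
    8  cd$gefgaaeeffadeabadcgagg  g
    9  cgaggcd$gefgaaeeffadeabad  d
   10  d$gefgaaeeffadeabadcgaggc  c
   11  dcgaggcd$gefgaaeeffadeaba  a
   12  deabadcgaggcd$gefgaaeeffa  a
   13  eabadcgaggcd$gefgaaeeffad  d
   14  eeffadeabadcgaggcd$gefgaa  a
   15  effadeabadcgaggcd$gefgaae  e
   16  efgaaeeffadeabadcgaggcd$g  g
   17  fadeabadcgaggcd$gefgaaeef  f
   18  ffadeabadcgaggcd$gefgaaee  e
   19  fgaaeeffadeabadcgaggcd$ge  e
   20  gaaeeffadeabadcgaggcd$gef  f
   21  gaggcd$gefgaaeeffadeabadc  c
   22  gcd$gefgaaeeffadeabadcgag  g
   23  gefgaaeeffadeabadcgaggcd$  $
   24  ggcd$gefgaaeeffadeabadcga  a

dgebfagagdcaadaegfeefcg$a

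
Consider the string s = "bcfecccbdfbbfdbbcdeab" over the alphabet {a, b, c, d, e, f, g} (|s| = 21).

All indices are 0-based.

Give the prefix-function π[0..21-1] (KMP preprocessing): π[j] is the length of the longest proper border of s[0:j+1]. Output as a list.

[0, 0, 0, 0, 0, 0, 0, 1, 0, 0, 1, 1, 0, 0, 1, 1, 2, 0, 0, 0, 1]

π[0] = 0
j=1 s[j]='c': π[1]=0 (border '')
j=2 s[j]='f': π[2]=0 (border '')
j=3 s[j]='e': π[3]=0 (border '')
j=4 s[j]='c': π[4]=0 (border '')
j=5 s[j]='c': π[5]=0 (border '')
j=6 s[j]='c': π[6]=0 (border '')
j=7 s[j]='b': π[7]=1 (border 'b')
j=8 s[j]='d': k: 1→0; π[8]=0 (border '')
j=9 s[j]='f': π[9]=0 (border '')
j=10 s[j]='b': π[10]=1 (border 'b')
j=11 s[j]='b': k: 1→0; π[11]=1 (border 'b')
j=12 s[j]='f': k: 1→0; π[12]=0 (border '')
j=13 s[j]='d': π[13]=0 (border '')
j=14 s[j]='b': π[14]=1 (border 'b')
j=15 s[j]='b': k: 1→0; π[15]=1 (border 'b')
j=16 s[j]='c': π[16]=2 (border 'bc')
j=17 s[j]='d': k: 2→0; π[17]=0 (border '')
j=18 s[j]='e': π[18]=0 (border '')
j=19 s[j]='a': π[19]=0 (border '')
j=20 s[j]='b': π[20]=1 (border 'b')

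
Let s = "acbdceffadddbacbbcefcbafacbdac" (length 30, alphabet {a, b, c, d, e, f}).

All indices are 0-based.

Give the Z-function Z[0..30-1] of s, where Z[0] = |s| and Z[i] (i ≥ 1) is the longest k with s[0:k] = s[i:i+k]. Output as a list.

[30, 0, 0, 0, 0, 0, 0, 0, 1, 0, 0, 0, 0, 3, 0, 0, 0, 0, 0, 0, 0, 0, 1, 0, 4, 0, 0, 0, 2, 0]

Z[0]=30
i=1: i≥r, start 0; Z[1]=0
i=2: i≥r, start 0; Z[2]=0
i=3: i≥r, start 0; Z[3]=0
i=4: i≥r, start 0; Z[4]=0
i=5: i≥r, start 0; Z[5]=0
i=6: i≥r, start 0; Z[6]=0
i=7: i≥r, start 0; Z[7]=0
i=8: i≥r, start 0; Z[8]=1 extend→box=[8,9)
i=9: i≥r, start 0; Z[9]=0
i=10: i≥r, start 0; Z[10]=0
i=11: i≥r, start 0; Z[11]=0
i=12: i≥r, start 0; Z[12]=0
i=13: i≥r, start 0; Z[13]=3 extend→box=[13,16)
i=14: min(r-i=2, Z[1]=0)=0; Z[14]=0
i=15: min(r-i=1, Z[2]=0)=0; Z[15]=0
i=16: i≥r, start 0; Z[16]=0
i=17: i≥r, start 0; Z[17]=0
i=18: i≥r, start 0; Z[18]=0
i=19: i≥r, start 0; Z[19]=0
i=20: i≥r, start 0; Z[20]=0
i=21: i≥r, start 0; Z[21]=0
i=22: i≥r, start 0; Z[22]=1 extend→box=[22,23)
i=23: i≥r, start 0; Z[23]=0
i=24: i≥r, start 0; Z[24]=4 extend→box=[24,28)
i=25: min(r-i=3, Z[1]=0)=0; Z[25]=0
i=26: min(r-i=2, Z[2]=0)=0; Z[26]=0
i=27: min(r-i=1, Z[3]=0)=0; Z[27]=0
i=28: i≥r, start 0; Z[28]=2 extend→box=[28,30)
i=29: min(r-i=1, Z[1]=0)=0; Z[29]=0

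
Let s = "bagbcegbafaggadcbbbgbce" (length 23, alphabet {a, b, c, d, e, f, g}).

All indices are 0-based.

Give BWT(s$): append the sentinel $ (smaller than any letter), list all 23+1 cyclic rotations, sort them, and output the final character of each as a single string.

rank  rotation                  last
    0  $bagbcegbafaggadcbbbgbce  e
    1  adcbbbgbce$bagbcegbafagg  g
    2  afaggadcbbbgbce$bagbcegb  b
    3  agbcegbafaggadcbbbgbce$b  b
    4  aggadcbbbgbce$bagbcegbaf  f
    5  bafaggadcbbbgbce$bagbceg  g
    6  bagbcegbafaggadcbbbgbce$  $
    7  bbbgbce$bagbcegbafaggadc  c
    8  bbgbce$bagbcegbafaggadcb  b
    9  bce$bagbcegbafaggadcbbbg  g
   10  bcegbafaggadcbbbgbce$bag  g
   11  bgbce$bagbcegbafaggadcbb  b
   12  cbbbgbce$bagbcegbafaggad  d
   13  ce$bagbcegbafaggadcbbbgb  b
   14  cegbafaggadcbbbgbce$bagb  b
   15  dcbbbgbce$bagbcegbafagga  a
   16  e$bagbcegbafaggadcbbbgbc  c
   17  egbafaggadcbbbgbce$bagbc  c
   18  faggadcbbbgbce$bagbcegba  a
   19  gadcbbbgbce$bagbcegbafag  g
   20  gbafaggadcbbbgbce$bagbce  e
   21  gbce$bagbcegbafaggadcbbb  b
   22  gbcegbafaggadcbbbgbce$ba  a
   23  ggadcbbbgbce$bagbcegbafa  a

egbbfg$cbggbdbbaccagebaa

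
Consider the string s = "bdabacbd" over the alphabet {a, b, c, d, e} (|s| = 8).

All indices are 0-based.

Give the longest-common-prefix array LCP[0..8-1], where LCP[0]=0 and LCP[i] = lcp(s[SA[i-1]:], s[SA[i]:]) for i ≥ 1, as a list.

rank→(start, suffix):
  0 → (2, 'abacbd')
  1 → (4, 'acbd')
  2 → (3, 'bacbd')
  3 → (6, 'bd')
  4 → (0, 'bdabacbd')
  5 → (5, 'cbd')
  6 → (7, 'd')
  7 → (1, 'dabacbd')

SA = [2, 4, 3, 6, 0, 5, 7, 1]
rank  pair      lcp
   1  s[2:],s[4:]  1  'a'
   2  s[4:],s[3:]  0  ''
   3  s[3:],s[6:]  1  'b'
   4  s[6:],s[0:]  2  'bd'
   5  s[0:],s[5:]  0  ''
   6  s[5:],s[7:]  0  ''
   7  s[7:],s[1:]  1  'd'

[0, 1, 0, 1, 2, 0, 0, 1]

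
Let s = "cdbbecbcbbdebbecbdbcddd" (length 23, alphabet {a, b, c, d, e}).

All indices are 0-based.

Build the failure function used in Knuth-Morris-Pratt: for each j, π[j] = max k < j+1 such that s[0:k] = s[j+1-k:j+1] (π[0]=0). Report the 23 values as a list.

[0, 0, 0, 0, 0, 1, 0, 1, 0, 0, 0, 0, 0, 0, 0, 1, 0, 0, 0, 1, 2, 0, 0]

π[0] = 0
j=1 s[j]='d': π[1]=0 (border '')
j=2 s[j]='b': π[2]=0 (border '')
j=3 s[j]='b': π[3]=0 (border '')
j=4 s[j]='e': π[4]=0 (border '')
j=5 s[j]='c': π[5]=1 (border 'c')
j=6 s[j]='b': k: 1→0; π[6]=0 (border '')
j=7 s[j]='c': π[7]=1 (border 'c')
j=8 s[j]='b': k: 1→0; π[8]=0 (border '')
j=9 s[j]='b': π[9]=0 (border '')
j=10 s[j]='d': π[10]=0 (border '')
j=11 s[j]='e': π[11]=0 (border '')
j=12 s[j]='b': π[12]=0 (border '')
j=13 s[j]='b': π[13]=0 (border '')
j=14 s[j]='e': π[14]=0 (border '')
j=15 s[j]='c': π[15]=1 (border 'c')
j=16 s[j]='b': k: 1→0; π[16]=0 (border '')
j=17 s[j]='d': π[17]=0 (border '')
j=18 s[j]='b': π[18]=0 (border '')
j=19 s[j]='c': π[19]=1 (border 'c')
j=20 s[j]='d': π[20]=2 (border 'cd')
j=21 s[j]='d': k: 2→0; π[21]=0 (border '')
j=22 s[j]='d': π[22]=0 (border '')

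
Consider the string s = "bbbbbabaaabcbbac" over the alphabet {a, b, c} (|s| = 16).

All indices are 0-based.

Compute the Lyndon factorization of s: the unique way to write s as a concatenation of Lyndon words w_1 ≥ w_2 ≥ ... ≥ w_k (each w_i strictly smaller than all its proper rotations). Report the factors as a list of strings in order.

emit factor 1: 'b' (i=0, period=1)
emit factor 2: 'b' (i=1, period=1)
emit factor 3: 'b' (i=2, period=1)
emit factor 4: 'b' (i=3, period=1)
emit factor 5: 'b' (i=4, period=1)
emit factor 6: 'ab' (i=5, period=2)
emit factor 7: 'aaabcbbac' (i=7, period=9)

["b", "b", "b", "b", "b", "ab", "aaabcbbac"]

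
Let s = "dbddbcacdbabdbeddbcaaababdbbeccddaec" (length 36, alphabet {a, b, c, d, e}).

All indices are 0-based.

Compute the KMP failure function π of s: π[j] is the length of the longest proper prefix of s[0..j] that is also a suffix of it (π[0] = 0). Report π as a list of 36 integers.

π[0] = 0
j=1 s[j]='b': π[1]=0 (border '')
j=2 s[j]='d': π[2]=1 (border 'd')
j=3 s[j]='d': k: 1→0; π[3]=1 (border 'd')
j=4 s[j]='b': π[4]=2 (border 'db')
j=5 s[j]='c': k: 2→0; π[5]=0 (border '')
j=6 s[j]='a': π[6]=0 (border '')
j=7 s[j]='c': π[7]=0 (border '')
j=8 s[j]='d': π[8]=1 (border 'd')
j=9 s[j]='b': π[9]=2 (border 'db')
j=10 s[j]='a': k: 2→0; π[10]=0 (border '')
j=11 s[j]='b': π[11]=0 (border '')
j=12 s[j]='d': π[12]=1 (border 'd')
j=13 s[j]='b': π[13]=2 (border 'db')
j=14 s[j]='e': k: 2→0; π[14]=0 (border '')
j=15 s[j]='d': π[15]=1 (border 'd')
j=16 s[j]='d': k: 1→0; π[16]=1 (border 'd')
j=17 s[j]='b': π[17]=2 (border 'db')
j=18 s[j]='c': k: 2→0; π[18]=0 (border '')
j=19 s[j]='a': π[19]=0 (border '')
j=20 s[j]='a': π[20]=0 (border '')
j=21 s[j]='a': π[21]=0 (border '')
j=22 s[j]='b': π[22]=0 (border '')
j=23 s[j]='a': π[23]=0 (border '')
j=24 s[j]='b': π[24]=0 (border '')
j=25 s[j]='d': π[25]=1 (border 'd')
j=26 s[j]='b': π[26]=2 (border 'db')
j=27 s[j]='b': k: 2→0; π[27]=0 (border '')
j=28 s[j]='e': π[28]=0 (border '')
j=29 s[j]='c': π[29]=0 (border '')
j=30 s[j]='c': π[30]=0 (border '')
j=31 s[j]='d': π[31]=1 (border 'd')
j=32 s[j]='d': k: 1→0; π[32]=1 (border 'd')
j=33 s[j]='a': k: 1→0; π[33]=0 (border '')
j=34 s[j]='e': π[34]=0 (border '')
j=35 s[j]='c': π[35]=0 (border '')

[0, 0, 1, 1, 2, 0, 0, 0, 1, 2, 0, 0, 1, 2, 0, 1, 1, 2, 0, 0, 0, 0, 0, 0, 0, 1, 2, 0, 0, 0, 0, 1, 1, 0, 0, 0]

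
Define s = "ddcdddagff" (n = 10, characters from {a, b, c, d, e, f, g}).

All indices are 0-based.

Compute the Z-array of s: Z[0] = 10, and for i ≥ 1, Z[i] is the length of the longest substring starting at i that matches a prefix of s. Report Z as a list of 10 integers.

Z[0]=10
i=1: outside box; Z[1]=1 extend→box=[1,2)
i=2: outside box; Z[2]=0
i=3: outside box; Z[3]=2 extend→box=[3,5)
i=4: min(r-i=1, Z[1]=1)=1; Z[4]=2 extend→box=[4,6)
i=5: min(r-i=1, Z[1]=1)=1; Z[5]=1
i=6: outside box; Z[6]=0
i=7: outside box; Z[7]=0
i=8: outside box; Z[8]=0
i=9: outside box; Z[9]=0

[10, 1, 0, 2, 2, 1, 0, 0, 0, 0]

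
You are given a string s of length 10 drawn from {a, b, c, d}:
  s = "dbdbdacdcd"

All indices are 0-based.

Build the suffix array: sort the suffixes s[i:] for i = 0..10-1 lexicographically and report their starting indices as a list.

[5, 3, 1, 8, 6, 9, 4, 2, 0, 7]

sorted suffixes:
  #0 SA[0]=5  'acdcd'
  #1 SA[1]=3  'bdacdcd'
  #2 SA[2]=1  'bdbdacdcd'
  #3 SA[3]=8  'cd'
  #4 SA[4]=6  'cdcd'
  #5 SA[5]=9  'd'
  #6 SA[6]=4  'dacdcd'
  #7 SA[7]=2  'dbdacdcd'
  #8 SA[8]=0  'dbdbdacdcd'
  #9 SA[9]=7  'dcd'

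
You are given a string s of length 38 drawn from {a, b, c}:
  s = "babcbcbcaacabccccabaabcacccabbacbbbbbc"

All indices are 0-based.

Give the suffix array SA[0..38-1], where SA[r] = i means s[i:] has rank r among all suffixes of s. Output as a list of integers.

rank | idx | suffix
   0 |  19 | aabcacccabbacbbbbbc
   1 |   8 | aacabccccabaabcacccabbacbbbbbc
   2 |  17 | abaabcacccabbacbbbbbc
   3 |  27 | abbacbbbbbc
   4 |  20 | abcacccabbacbbbbbc
   5 |   1 | abcbcbcaacabccccabaabcacccabbacbbbbbc
   6 |  11 | abccccabaabcacccabbacbbbbbc
   7 |   9 | acabccccabaabcacccabbacbbbbbc
   8 |  30 | acbbbbbc
   9 |  23 | acccabbacbbbbbc
  10 |  18 | baabcacccabbacbbbbbc
  11 |   0 | babcbcbcaacabccccabaabcacccabbacbbbbbc
  12 |  29 | bacbbbbbc
  13 |  28 | bbacbbbbbc
  14 |  32 | bbbbbc
  15 |  33 | bbbbc
  16 |  34 | bbbc
  17 |  35 | bbc
  18 |  36 | bc
  19 |   6 | bcaacabccccabaabcacccabbacbbbbbc
  20 |  21 | bcacccabbacbbbbbc
  21 |   4 | bcbcaacabccccabaabcacccabbacbbbbbc
  22 |   2 | bcbcbcaacabccccabaabcacccabbacbbbbbc
  23 |  12 | bccccabaabcacccabbacbbbbbc
  24 |  37 | c
  25 |   7 | caacabccccabaabcacccabbacbbbbbc
  26 |  16 | cabaabcacccabbacbbbbbc
  27 |  26 | cabbacbbbbbc
  28 |  10 | cabccccabaabcacccabbacbbbbbc
  29 |  22 | cacccabbacbbbbbc
  30 |  31 | cbbbbbc
  31 |   5 | cbcaacabccccabaabcacccabbacbbbbbc
  32 |   3 | cbcbcaacabccccabaabcacccabbacbbbbbc
  33 |  15 | ccabaabcacccabbacbbbbbc
  34 |  25 | ccabbacbbbbbc
  35 |  14 | cccabaabcacccabbacbbbbbc
  36 |  24 | cccabbacbbbbbc
  37 |  13 | ccccabaabcacccabbacbbbbbc

[19, 8, 17, 27, 20, 1, 11, 9, 30, 23, 18, 0, 29, 28, 32, 33, 34, 35, 36, 6, 21, 4, 2, 12, 37, 7, 16, 26, 10, 22, 31, 5, 3, 15, 25, 14, 24, 13]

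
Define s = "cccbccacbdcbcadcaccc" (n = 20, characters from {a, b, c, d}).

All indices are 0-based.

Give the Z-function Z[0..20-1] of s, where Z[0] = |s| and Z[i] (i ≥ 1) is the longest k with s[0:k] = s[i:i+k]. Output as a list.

Z[0]=20
i=1: fresh scan; Z[1]=2 scan→box=[1,3)
i=2: min(r-i=1, Z[1]=2)=1; Z[2]=1
i=3: fresh scan; Z[3]=0
i=4: fresh scan; Z[4]=2 scan→box=[4,6)
i=5: min(r-i=1, Z[1]=2)=1; Z[5]=1
i=6: fresh scan; Z[6]=0
i=7: fresh scan; Z[7]=1 scan→box=[7,8)
i=8: fresh scan; Z[8]=0
i=9: fresh scan; Z[9]=0
i=10: fresh scan; Z[10]=1 scan→box=[10,11)
i=11: fresh scan; Z[11]=0
i=12: fresh scan; Z[12]=1 scan→box=[12,13)
i=13: fresh scan; Z[13]=0
i=14: fresh scan; Z[14]=0
i=15: fresh scan; Z[15]=1 scan→box=[15,16)
i=16: fresh scan; Z[16]=0
i=17: fresh scan; Z[17]=3 scan→box=[17,20)
i=18: min(r-i=2, Z[1]=2)=2; Z[18]=2
i=19: min(r-i=1, Z[2]=1)=1; Z[19]=1

[20, 2, 1, 0, 2, 1, 0, 1, 0, 0, 1, 0, 1, 0, 0, 1, 0, 3, 2, 1]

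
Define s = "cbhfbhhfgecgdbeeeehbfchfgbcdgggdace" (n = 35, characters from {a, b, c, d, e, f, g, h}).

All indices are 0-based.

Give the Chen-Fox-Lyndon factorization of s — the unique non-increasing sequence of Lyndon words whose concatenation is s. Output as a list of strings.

["c", "bhfbhhfgecgd", "beeeehbfchfg", "bcdgggd", "ace"]

emit factor 1: 'c' (i=0, period=1)
emit factor 2: 'bhfbhhfgecgd' (i=1, period=12)
emit factor 3: 'beeeehbfchfg' (i=13, period=12)
emit factor 4: 'bcdgggd' (i=25, period=7)
emit factor 5: 'ace' (i=32, period=3)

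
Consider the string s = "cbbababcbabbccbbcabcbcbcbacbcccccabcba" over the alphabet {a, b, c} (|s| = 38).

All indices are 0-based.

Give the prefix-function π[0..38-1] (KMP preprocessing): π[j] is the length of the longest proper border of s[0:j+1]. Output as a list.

[0, 0, 0, 0, 0, 0, 0, 1, 2, 0, 0, 0, 1, 1, 2, 3, 1, 0, 0, 1, 2, 1, 2, 1, 2, 0, 1, 2, 1, 1, 1, 1, 1, 0, 0, 1, 2, 0]

π[0] = 0
j=1 s[j]='b': π[1]=0 (border '')
j=2 s[j]='b': π[2]=0 (border '')
j=3 s[j]='a': π[3]=0 (border '')
j=4 s[j]='b': π[4]=0 (border '')
j=5 s[j]='a': π[5]=0 (border '')
j=6 s[j]='b': π[6]=0 (border '')
j=7 s[j]='c': π[7]=1 (border 'c')
j=8 s[j]='b': π[8]=2 (border 'cb')
j=9 s[j]='a': k: 2→0; π[9]=0 (border '')
j=10 s[j]='b': π[10]=0 (border '')
j=11 s[j]='b': π[11]=0 (border '')
j=12 s[j]='c': π[12]=1 (border 'c')
j=13 s[j]='c': k: 1→0; π[13]=1 (border 'c')
j=14 s[j]='b': π[14]=2 (border 'cb')
j=15 s[j]='b': π[15]=3 (border 'cbb')
j=16 s[j]='c': k: 3→0; π[16]=1 (border 'c')
j=17 s[j]='a': k: 1→0; π[17]=0 (border '')
j=18 s[j]='b': π[18]=0 (border '')
j=19 s[j]='c': π[19]=1 (border 'c')
j=20 s[j]='b': π[20]=2 (border 'cb')
j=21 s[j]='c': k: 2→0; π[21]=1 (border 'c')
j=22 s[j]='b': π[22]=2 (border 'cb')
j=23 s[j]='c': k: 2→0; π[23]=1 (border 'c')
j=24 s[j]='b': π[24]=2 (border 'cb')
j=25 s[j]='a': k: 2→0; π[25]=0 (border '')
j=26 s[j]='c': π[26]=1 (border 'c')
j=27 s[j]='b': π[27]=2 (border 'cb')
j=28 s[j]='c': k: 2→0; π[28]=1 (border 'c')
j=29 s[j]='c': k: 1→0; π[29]=1 (border 'c')
j=30 s[j]='c': k: 1→0; π[30]=1 (border 'c')
j=31 s[j]='c': k: 1→0; π[31]=1 (border 'c')
j=32 s[j]='c': k: 1→0; π[32]=1 (border 'c')
j=33 s[j]='a': k: 1→0; π[33]=0 (border '')
j=34 s[j]='b': π[34]=0 (border '')
j=35 s[j]='c': π[35]=1 (border 'c')
j=36 s[j]='b': π[36]=2 (border 'cb')
j=37 s[j]='a': k: 2→0; π[37]=0 (border '')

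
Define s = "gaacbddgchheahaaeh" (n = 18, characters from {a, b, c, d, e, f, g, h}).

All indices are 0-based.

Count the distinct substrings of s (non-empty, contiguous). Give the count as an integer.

sorted suffixes:
  #0 SA[0]=1  'aacbddgchheahaaeh'
  #1 SA[1]=14  'aaeh'
  #2 SA[2]=2  'acbddgchheahaaeh'
  #3 SA[3]=15  'aeh'
  #4 SA[4]=12  'ahaaeh'
  #5 SA[5]=4  'bddgchheahaaeh'
  #6 SA[6]=3  'cbddgchheahaaeh'
  #7 SA[7]=8  'chheahaaeh'
  #8 SA[8]=5  'ddgchheahaaeh'
  #9 SA[9]=6  'dgchheahaaeh'
  #10 SA[10]=11  'eahaaeh'
  #11 SA[11]=16  'eh'
  #12 SA[12]=0  'gaacbddgchheahaaeh'
  #13 SA[13]=7  'gchheahaaeh'
  #14 SA[14]=17  'h'
  #15 SA[15]=13  'haaeh'
  #16 SA[16]=10  'heahaaeh'
  #17 SA[17]=9  'hheahaaeh'

SA = [1, 14, 2, 15, 12, 4, 3, 8, 5, 6, 11, 16, 0, 7, 17, 13, 10, 9]
i: (SA[i-1],SA[i]) lcp shared
  1: (1,14) 2 'aa'
  2: (14,2) 1 'a'
  3: (2,15) 1 'a'
  4: (15,12) 1 'a'
  5: (12,4) 0 ''
  6: (4,3) 0 ''
  7: (3,8) 1 'c'
  8: (8,5) 0 ''
  9: (5,6) 1 'd'
  10: (6,11) 0 ''
  11: (11,16) 1 'e'
  12: (16,0) 0 ''
  13: (0,7) 1 'g'
  14: (7,17) 0 ''
  15: (17,13) 1 'h'
  16: (13,10) 1 'h'
  17: (10,9) 1 'h'

n(n+1)/2 = 18·19/2 = 171
Σ LCP = 0 + 2 + 1 + 1 + 1 + 0 + 0 + 1 + 0 + 1 + 0 + 1 + 0 + 1 + 0 + 1 + 1 + 1 = 12
distinct = 171 − 12 = 159

159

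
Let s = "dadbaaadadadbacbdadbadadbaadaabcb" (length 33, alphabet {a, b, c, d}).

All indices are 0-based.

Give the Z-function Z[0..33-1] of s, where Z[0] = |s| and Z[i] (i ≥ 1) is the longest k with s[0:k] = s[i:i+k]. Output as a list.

[33, 0, 1, 0, 0, 0, 0, 3, 0, 5, 0, 1, 0, 0, 0, 0, 5, 0, 1, 0, 0, 6, 0, 1, 0, 0, 0, 2, 0, 0, 0, 0, 0]

Z[0]=33
i=1: i≥r, start 0; Z[1]=0
i=2: i≥r, start 0; Z[2]=1 scan→box=[2,3)
i=3: i≥r, start 0; Z[3]=0
i=4: i≥r, start 0; Z[4]=0
i=5: i≥r, start 0; Z[5]=0
i=6: i≥r, start 0; Z[6]=0
i=7: i≥r, start 0; Z[7]=3 scan→box=[7,10)
i=8: min(r-i=2, Z[1]=0)=0; Z[8]=0
i=9: min(r-i=1, Z[2]=1)=1; Z[9]=5 scan→box=[9,14)
i=10: min(r-i=4, Z[1]=0)=0; Z[10]=0
i=11: min(r-i=3, Z[2]=1)=1; Z[11]=1
i=12: min(r-i=2, Z[3]=0)=0; Z[12]=0
i=13: min(r-i=1, Z[4]=0)=0; Z[13]=0
i=14: i≥r, start 0; Z[14]=0
i=15: i≥r, start 0; Z[15]=0
i=16: i≥r, start 0; Z[16]=5 scan→box=[16,21)
i=17: min(r-i=4, Z[1]=0)=0; Z[17]=0
i=18: min(r-i=3, Z[2]=1)=1; Z[18]=1
i=19: min(r-i=2, Z[3]=0)=0; Z[19]=0
i=20: min(r-i=1, Z[4]=0)=0; Z[20]=0
i=21: i≥r, start 0; Z[21]=6 scan→box=[21,27)
i=22: min(r-i=5, Z[1]=0)=0; Z[22]=0
i=23: min(r-i=4, Z[2]=1)=1; Z[23]=1
i=24: min(r-i=3, Z[3]=0)=0; Z[24]=0
i=25: min(r-i=2, Z[4]=0)=0; Z[25]=0
i=26: min(r-i=1, Z[5]=0)=0; Z[26]=0
i=27: i≥r, start 0; Z[27]=2 scan→box=[27,29)
i=28: min(r-i=1, Z[1]=0)=0; Z[28]=0
i=29: i≥r, start 0; Z[29]=0
i=30: i≥r, start 0; Z[30]=0
i=31: i≥r, start 0; Z[31]=0
i=32: i≥r, start 0; Z[32]=0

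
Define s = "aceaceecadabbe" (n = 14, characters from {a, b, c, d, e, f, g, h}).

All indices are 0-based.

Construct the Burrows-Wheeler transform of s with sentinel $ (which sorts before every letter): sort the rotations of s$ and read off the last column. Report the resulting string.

ed$ecabeaaabcec

rank  rotation         last
    0  $aceaceecadabbe  e
    1  abbe$aceaceecad  d
    2  aceaceecadabbe$  $
    3  aceecadabbe$ace  e
    4  adabbe$aceaceec  c
    5  bbe$aceaceecada  a
    6  be$aceaceecadab  b
    7  cadabbe$aceacee  e
    8  ceaceecadabbe$a  a
    9  ceecadabbe$acea  a
   10  dabbe$aceaceeca  a
   11  e$aceaceecadabb  b
   12  eaceecadabbe$ac  c
   13  ecadabbe$aceace  e
   14  eecadabbe$aceac  c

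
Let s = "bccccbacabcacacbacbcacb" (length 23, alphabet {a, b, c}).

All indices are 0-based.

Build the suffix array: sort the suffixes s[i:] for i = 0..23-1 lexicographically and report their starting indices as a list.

[8, 6, 11, 20, 13, 16, 22, 5, 15, 9, 18, 0, 7, 10, 19, 12, 21, 4, 14, 17, 3, 2, 1]

rank→(start, suffix):
  0 → (8, 'abcacacbacbcacb')
  1 → (6, 'acabcacacbacbcacb')
  2 → (11, 'acacbacbcacb')
  3 → (20, 'acb')
  4 → (13, 'acbacbcacb')
  5 → (16, 'acbcacb')
  6 → (22, 'b')
  7 → (5, 'bacabcacacbacbcacb')
  8 → (15, 'bacbcacb')
  9 → (9, 'bcacacbacbcacb')
  10 → (18, 'bcacb')
  11 → (0, 'bccccbacabcacacbacbcacb')
  12 → (7, 'cabcacacbacbcacb')
  13 → (10, 'cacacbacbcacb')
  14 → (19, 'cacb')
  15 → (12, 'cacbacbcacb')
  16 → (21, 'cb')
  17 → (4, 'cbacabcacacbacbcacb')
  18 → (14, 'cbacbcacb')
  19 → (17, 'cbcacb')
  20 → (3, 'ccbacabcacacbacbcacb')
  21 → (2, 'cccbacabcacacbacbcacb')
  22 → (1, 'ccccbacabcacacbacbcacb')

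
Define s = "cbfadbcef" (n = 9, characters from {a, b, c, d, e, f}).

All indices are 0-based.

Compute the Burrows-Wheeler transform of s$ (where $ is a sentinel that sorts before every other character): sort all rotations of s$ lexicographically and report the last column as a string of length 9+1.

rank  rotation    last
    0  $cbfadbcef  f
    1  adbcef$cbf  f
    2  bcef$cbfad  d
    3  bfadbcef$c  c
    4  cbfadbcef$  $
    5  cef$cbfadb  b
    6  dbcef$cbfa  a
    7  ef$cbfadbc  c
    8  f$cbfadbce  e
    9  fadbcef$cb  b

ffdc$baceb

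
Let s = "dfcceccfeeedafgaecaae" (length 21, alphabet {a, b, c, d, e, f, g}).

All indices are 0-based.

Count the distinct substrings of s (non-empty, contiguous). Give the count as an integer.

212

rank | idx | suffix
   0 |  18 | aae
   1 |  19 | ae
   2 |  15 | aecaae
   3 |  12 | afgaecaae
   4 |  17 | caae
   5 |   2 | cceccfeeedafgaecaae
   6 |   5 | ccfeeedafgaecaae
   7 |   3 | ceccfeeedafgaecaae
   8 |   6 | cfeeedafgaecaae
   9 |  11 | dafgaecaae
  10 |   0 | dfcceccfeeedafgaecaae
  11 |  20 | e
  12 |  16 | ecaae
  13 |   4 | eccfeeedafgaecaae
  14 |  10 | edafgaecaae
  15 |   9 | eedafgaecaae
  16 |   8 | eeedafgaecaae
  17 |   1 | fcceccfeeedafgaecaae
  18 |   7 | feeedafgaecaae
  19 |  13 | fgaecaae
  20 |  14 | gaecaae

SA = [18, 19, 15, 12, 17, 2, 5, 3, 6, 11, 0, 20, 16, 4, 10, 9, 8, 1, 7, 13, 14]
[i] adj suffixes → lcp
  [1] 18/19 → 1 ('a')
  [2] 19/15 → 2 ('ae')
  [3] 15/12 → 1 ('a')
  [4] 12/17 → 0 ('')
  [5] 17/2 → 1 ('c')
  [6] 2/5 → 2 ('cc')
  [7] 5/3 → 1 ('c')
  [8] 3/6 → 1 ('c')
  [9] 6/11 → 0 ('')
  [10] 11/0 → 1 ('d')
  [11] 0/20 → 0 ('')
  [12] 20/16 → 1 ('e')
  [13] 16/4 → 2 ('ec')
  [14] 4/10 → 1 ('e')
  [15] 10/9 → 1 ('e')
  [16] 9/8 → 2 ('ee')
  [17] 8/1 → 0 ('')
  [18] 1/7 → 1 ('f')
  [19] 7/13 → 1 ('f')
  [20] 13/14 → 0 ('')

n(n+1)/2 = 21·22/2 = 231
Σ LCP = 0 + 1 + 2 + 1 + 0 + 1 + 2 + 1 + 1 + 0 + 1 + 0 + 1 + 2 + 1 + 1 + 2 + 0 + 1 + 1 + 0 = 19
distinct = 231 − 19 = 212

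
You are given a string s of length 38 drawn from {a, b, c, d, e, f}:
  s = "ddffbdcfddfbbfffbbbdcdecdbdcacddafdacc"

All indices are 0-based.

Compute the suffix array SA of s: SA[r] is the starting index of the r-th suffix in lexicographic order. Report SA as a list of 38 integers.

[35, 28, 32, 16, 17, 11, 25, 18, 4, 12, 37, 27, 36, 23, 29, 20, 6, 34, 31, 24, 26, 19, 5, 30, 8, 0, 21, 9, 1, 22, 15, 10, 3, 33, 7, 14, 2, 13]

rank | idx | suffix
   0 |  35 | acc
   1 |  28 | acddafdacc
   2 |  32 | afdacc
   3 |  16 | bbbdcdecdbdcacddafdacc
   4 |  17 | bbdcdecdbdcacddafdacc
   5 |  11 | bbfffbbbdcdecdbdcacddafdacc
   6 |  25 | bdcacddafdacc
   7 |  18 | bdcdecdbdcacddafdacc
   8 |   4 | bdcfddfbbfffbbbdcdecdbdcacddafdacc
   9 |  12 | bfffbbbdcdecdbdcacddafdacc
  10 |  37 | c
  11 |  27 | cacddafdacc
  12 |  36 | cc
  13 |  23 | cdbdcacddafdacc
  14 |  29 | cddafdacc
  15 |  20 | cdecdbdcacddafdacc
  16 |   6 | cfddfbbfffbbbdcdecdbdcacddafdacc
  17 |  34 | dacc
  18 |  31 | dafdacc
  19 |  24 | dbdcacddafdacc
  20 |  26 | dcacddafdacc
  21 |  19 | dcdecdbdcacddafdacc
  22 |   5 | dcfddfbbfffbbbdcdecdbdcacddafdacc
  23 |  30 | ddafdacc
  24 |   8 | ddfbbfffbbbdcdecdbdcacddafdacc
  25 |   0 | ddffbdcfddfbbfffbbbdcdecdbdcacddafdacc
  26 |  21 | decdbdcacddafdacc
  27 |   9 | dfbbfffbbbdcdecdbdcacddafdacc
  28 |   1 | dffbdcfddfbbfffbbbdcdecdbdcacddafdacc
  29 |  22 | ecdbdcacddafdacc
  30 |  15 | fbbbdcdecdbdcacddafdacc
  31 |  10 | fbbfffbbbdcdecdbdcacddafdacc
  32 |   3 | fbdcfddfbbfffbbbdcdecdbdcacddafdacc
  33 |  33 | fdacc
  34 |   7 | fddfbbfffbbbdcdecdbdcacddafdacc
  35 |  14 | ffbbbdcdecdbdcacddafdacc
  36 |   2 | ffbdcfddfbbfffbbbdcdecdbdcacddafdacc
  37 |  13 | fffbbbdcdecdbdcacddafdacc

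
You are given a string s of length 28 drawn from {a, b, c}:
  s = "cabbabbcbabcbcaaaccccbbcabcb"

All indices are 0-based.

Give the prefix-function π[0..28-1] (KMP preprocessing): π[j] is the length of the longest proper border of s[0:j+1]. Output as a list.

π[0] = 0
j=1 s[j]='a': π[1]=0 (border '')
j=2 s[j]='b': π[2]=0 (border '')
j=3 s[j]='b': π[3]=0 (border '')
j=4 s[j]='a': π[4]=0 (border '')
j=5 s[j]='b': π[5]=0 (border '')
j=6 s[j]='b': π[6]=0 (border '')
j=7 s[j]='c': π[7]=1 (border 'c')
j=8 s[j]='b': k: 1→0; π[8]=0 (border '')
j=9 s[j]='a': π[9]=0 (border '')
j=10 s[j]='b': π[10]=0 (border '')
j=11 s[j]='c': π[11]=1 (border 'c')
j=12 s[j]='b': k: 1→0; π[12]=0 (border '')
j=13 s[j]='c': π[13]=1 (border 'c')
j=14 s[j]='a': π[14]=2 (border 'ca')
j=15 s[j]='a': k: 2→0; π[15]=0 (border '')
j=16 s[j]='a': π[16]=0 (border '')
j=17 s[j]='c': π[17]=1 (border 'c')
j=18 s[j]='c': k: 1→0; π[18]=1 (border 'c')
j=19 s[j]='c': k: 1→0; π[19]=1 (border 'c')
j=20 s[j]='c': k: 1→0; π[20]=1 (border 'c')
j=21 s[j]='b': k: 1→0; π[21]=0 (border '')
j=22 s[j]='b': π[22]=0 (border '')
j=23 s[j]='c': π[23]=1 (border 'c')
j=24 s[j]='a': π[24]=2 (border 'ca')
j=25 s[j]='b': π[25]=3 (border 'cab')
j=26 s[j]='c': k: 3→0; π[26]=1 (border 'c')
j=27 s[j]='b': k: 1→0; π[27]=0 (border '')

[0, 0, 0, 0, 0, 0, 0, 1, 0, 0, 0, 1, 0, 1, 2, 0, 0, 1, 1, 1, 1, 0, 0, 1, 2, 3, 1, 0]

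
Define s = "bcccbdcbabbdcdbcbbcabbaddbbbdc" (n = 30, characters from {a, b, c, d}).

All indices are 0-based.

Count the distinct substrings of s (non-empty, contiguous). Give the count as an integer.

rank→(start, suffix):
  0 → (19, 'abbaddbbbdc')
  1 → (8, 'abbdcdbcbbcabbaddbbbdc')
  2 → (22, 'addbbbdc')
  3 → (7, 'babbdcdbcbbcabbaddbbbdc')
  4 → (21, 'baddbbbdc')
  5 → (20, 'bbaddbbbdc')
  6 → (25, 'bbbdc')
  7 → (16, 'bbcabbaddbbbdc')
  8 → (26, 'bbdc')
  9 → (9, 'bbdcdbcbbcabbaddbbbdc')
  10 → (17, 'bcabbaddbbbdc')
  11 → (14, 'bcbbcabbaddbbbdc')
  12 → (0, 'bcccbdcbabbdcdbcbbcabbaddbbbdc')
  13 → (27, 'bdc')
  14 → (4, 'bdcbabbdcdbcbbcabbaddbbbdc')
  15 → (10, 'bdcdbcbbcabbaddbbbdc')
  16 → (29, 'c')
  17 → (18, 'cabbaddbbbdc')
  18 → (6, 'cbabbdcdbcbbcabbaddbbbdc')
  19 → (15, 'cbbcabbaddbbbdc')
  20 → (3, 'cbdcbabbdcdbcbbcabbaddbbbdc')
  21 → (2, 'ccbdcbabbdcdbcbbcabbaddbbbdc')
  22 → (1, 'cccbdcbabbdcdbcbbcabbaddbbbdc')
  23 → (12, 'cdbcbbcabbaddbbbdc')
  24 → (24, 'dbbbdc')
  25 → (13, 'dbcbbcabbaddbbbdc')
  26 → (28, 'dc')
  27 → (5, 'dcbabbdcdbcbbcabbaddbbbdc')
  28 → (11, 'dcdbcbbcabbaddbbbdc')
  29 → (23, 'ddbbbdc')

SA = [19, 8, 22, 7, 21, 20, 25, 16, 26, 9, 17, 14, 0, 27, 4, 10, 29, 18, 6, 15, 3, 2, 1, 12, 24, 13, 28, 5, 11, 23]
rank  pair      lcp
   1  s[19:],s[8:]  3  'abb'
   2  s[8:],s[22:]  1  'a'
   3  s[22:],s[7:]  0  ''
   4  s[7:],s[21:]  2  'ba'
   5  s[21:],s[20:]  1  'b'
   6  s[20:],s[25:]  2  'bb'
   7  s[25:],s[16:]  2  'bb'
   8  s[16:],s[26:]  2  'bb'
   9  s[26:],s[9:]  4  'bbdc'
  10  s[9:],s[17:]  1  'b'
  11  s[17:],s[14:]  2  'bc'
  12  s[14:],s[0:]  2  'bc'
  13  s[0:],s[27:]  1  'b'
  14  s[27:],s[4:]  3  'bdc'
  15  s[4:],s[10:]  3  'bdc'
  16  s[10:],s[29:]  0  ''
  17  s[29:],s[18:]  1  'c'
  18  s[18:],s[6:]  1  'c'
  19  s[6:],s[15:]  2  'cb'
  20  s[15:],s[3:]  2  'cb'
  21  s[3:],s[2:]  1  'c'
  22  s[2:],s[1:]  2  'cc'
  23  s[1:],s[12:]  1  'c'
  24  s[12:],s[24:]  0  ''
  25  s[24:],s[13:]  2  'db'
  26  s[13:],s[28:]  1  'd'
  27  s[28:],s[5:]  2  'dc'
  28  s[5:],s[11:]  2  'dc'
  29  s[11:],s[23:]  1  'd'

n(n+1)/2 = 30·31/2 = 465
Σ LCP = 0 + 3 + 1 + 0 + 2 + 1 + 2 + 2 + 2 + 4 + 1 + 2 + 2 + 1 + 3 + 3 + 0 + 1 + 1 + 2 + 2 + 1 + 2 + 1 + 0 + 2 + 1 + 2 + 2 + 1 = 47
distinct = 465 − 47 = 418

418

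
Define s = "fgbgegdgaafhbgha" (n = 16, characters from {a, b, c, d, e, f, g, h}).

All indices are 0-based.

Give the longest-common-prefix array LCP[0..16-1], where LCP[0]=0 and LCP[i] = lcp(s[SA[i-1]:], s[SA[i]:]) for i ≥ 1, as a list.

rank→(start, suffix):
  0 → (15, 'a')
  1 → (8, 'aafhbgha')
  2 → (9, 'afhbgha')
  3 → (2, 'bgegdgaafhbgha')
  4 → (12, 'bgha')
  5 → (6, 'dgaafhbgha')
  6 → (4, 'egdgaafhbgha')
  7 → (0, 'fgbgegdgaafhbgha')
  8 → (10, 'fhbgha')
  9 → (7, 'gaafhbgha')
  10 → (1, 'gbgegdgaafhbgha')
  11 → (5, 'gdgaafhbgha')
  12 → (3, 'gegdgaafhbgha')
  13 → (13, 'gha')
  14 → (14, 'ha')
  15 → (11, 'hbgha')

SA = [15, 8, 9, 2, 12, 6, 4, 0, 10, 7, 1, 5, 3, 13, 14, 11]
rank  pair      lcp
   1  s[15:],s[8:]  1  'a'
   2  s[8:],s[9:]  1  'a'
   3  s[9:],s[2:]  0  ''
   4  s[2:],s[12:]  2  'bg'
   5  s[12:],s[6:]  0  ''
   6  s[6:],s[4:]  0  ''
   7  s[4:],s[0:]  0  ''
   8  s[0:],s[10:]  1  'f'
   9  s[10:],s[7:]  0  ''
  10  s[7:],s[1:]  1  'g'
  11  s[1:],s[5:]  1  'g'
  12  s[5:],s[3:]  1  'g'
  13  s[3:],s[13:]  1  'g'
  14  s[13:],s[14:]  0  ''
  15  s[14:],s[11:]  1  'h'

[0, 1, 1, 0, 2, 0, 0, 0, 1, 0, 1, 1, 1, 1, 0, 1]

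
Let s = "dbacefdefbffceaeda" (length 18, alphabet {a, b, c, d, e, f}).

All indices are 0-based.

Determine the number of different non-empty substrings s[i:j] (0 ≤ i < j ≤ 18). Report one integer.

sorted suffixes:
  #0 SA[0]=17  'a'
  #1 SA[1]=2  'acefdefbffceaeda'
  #2 SA[2]=14  'aeda'
  #3 SA[3]=1  'bacefdefbffceaeda'
  #4 SA[4]=9  'bffceaeda'
  #5 SA[5]=12  'ceaeda'
  #6 SA[6]=3  'cefdefbffceaeda'
  #7 SA[7]=16  'da'
  #8 SA[8]=0  'dbacefdefbffceaeda'
  #9 SA[9]=6  'defbffceaeda'
  #10 SA[10]=13  'eaeda'
  #11 SA[11]=15  'eda'
  #12 SA[12]=7  'efbffceaeda'
  #13 SA[13]=4  'efdefbffceaeda'
  #14 SA[14]=8  'fbffceaeda'
  #15 SA[15]=11  'fceaeda'
  #16 SA[16]=5  'fdefbffceaeda'
  #17 SA[17]=10  'ffceaeda'

SA = [17, 2, 14, 1, 9, 12, 3, 16, 0, 6, 13, 15, 7, 4, 8, 11, 5, 10]
[i] adj suffixes → lcp
  [1] 17/2 → 1 ('a')
  [2] 2/14 → 1 ('a')
  [3] 14/1 → 0 ('')
  [4] 1/9 → 1 ('b')
  [5] 9/12 → 0 ('')
  [6] 12/3 → 2 ('ce')
  [7] 3/16 → 0 ('')
  [8] 16/0 → 1 ('d')
  [9] 0/6 → 1 ('d')
  [10] 6/13 → 0 ('')
  [11] 13/15 → 1 ('e')
  [12] 15/7 → 1 ('e')
  [13] 7/4 → 2 ('ef')
  [14] 4/8 → 0 ('')
  [15] 8/11 → 1 ('f')
  [16] 11/5 → 1 ('f')
  [17] 5/10 → 1 ('f')

n(n+1)/2 = 18·19/2 = 171
Σ LCP = 0 + 1 + 1 + 0 + 1 + 0 + 2 + 0 + 1 + 1 + 0 + 1 + 1 + 2 + 0 + 1 + 1 + 1 = 14
distinct = 171 − 14 = 157

157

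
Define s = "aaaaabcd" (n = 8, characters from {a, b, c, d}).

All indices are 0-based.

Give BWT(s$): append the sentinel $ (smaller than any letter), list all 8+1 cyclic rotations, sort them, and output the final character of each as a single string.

rank  rotation   last
    0  $aaaaabcd  d
    1  aaaaabcd$  $
    2  aaaabcd$a  a
    3  aaabcd$aa  a
    4  aabcd$aaa  a
    5  abcd$aaaa  a
    6  bcd$aaaaa  a
    7  cd$aaaaab  b
    8  d$aaaaabc  c

d$aaaaabc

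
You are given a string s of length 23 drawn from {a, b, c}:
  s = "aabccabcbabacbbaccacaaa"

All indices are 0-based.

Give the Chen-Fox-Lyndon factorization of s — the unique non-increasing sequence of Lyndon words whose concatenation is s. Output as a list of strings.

emit factor 1: 'aabccabcbabacbbaccac' (i=0, period=20)
emit factor 2: 'a' (i=20, period=1)
emit factor 3: 'a' (i=21, period=1)
emit factor 4: 'a' (i=22, period=1)

["aabccabcbabacbbaccac", "a", "a", "a"]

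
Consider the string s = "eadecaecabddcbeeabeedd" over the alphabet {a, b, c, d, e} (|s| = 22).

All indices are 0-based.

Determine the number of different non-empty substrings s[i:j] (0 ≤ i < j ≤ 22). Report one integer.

rank→(start, suffix):
  0 → (8, 'abddcbeeabeedd')
  1 → (16, 'abeedd')
  2 → (1, 'adecaecabddcbeeabeedd')
  3 → (5, 'aecabddcbeeabeedd')
  4 → (9, 'bddcbeeabeedd')
  5 → (13, 'beeabeedd')
  6 → (17, 'beedd')
  7 → (7, 'cabddcbeeabeedd')
  8 → (4, 'caecabddcbeeabeedd')
  9 → (12, 'cbeeabeedd')
  10 → (21, 'd')
  11 → (11, 'dcbeeabeedd')
  12 → (20, 'dd')
  13 → (10, 'ddcbeeabeedd')
  14 → (2, 'decaecabddcbeeabeedd')
  15 → (15, 'eabeedd')
  16 → (0, 'eadecaecabddcbeeabeedd')
  17 → (6, 'ecabddcbeeabeedd')
  18 → (3, 'ecaecabddcbeeabeedd')
  19 → (19, 'edd')
  20 → (14, 'eeabeedd')
  21 → (18, 'eedd')

SA = [8, 16, 1, 5, 9, 13, 17, 7, 4, 12, 21, 11, 20, 10, 2, 15, 0, 6, 3, 19, 14, 18]
i: (SA[i-1],SA[i]) lcp shared
  1: (8,16) 2 'ab'
  2: (16,1) 1 'a'
  3: (1,5) 1 'a'
  4: (5,9) 0 ''
  5: (9,13) 1 'b'
  6: (13,17) 3 'bee'
  7: (17,7) 0 ''
  8: (7,4) 2 'ca'
  9: (4,12) 1 'c'
  10: (12,21) 0 ''
  11: (21,11) 1 'd'
  12: (11,20) 1 'd'
  13: (20,10) 2 'dd'
  14: (10,2) 1 'd'
  15: (2,15) 0 ''
  16: (15,0) 2 'ea'
  17: (0,6) 1 'e'
  18: (6,3) 3 'eca'
  19: (3,19) 1 'e'
  20: (19,14) 1 'e'
  21: (14,18) 2 'ee'

n(n+1)/2 = 22·23/2 = 253
Σ LCP = 0 + 2 + 1 + 1 + 0 + 1 + 3 + 0 + 2 + 1 + 0 + 1 + 1 + 2 + 1 + 0 + 2 + 1 + 3 + 1 + 1 + 2 = 26
distinct = 253 − 26 = 227

227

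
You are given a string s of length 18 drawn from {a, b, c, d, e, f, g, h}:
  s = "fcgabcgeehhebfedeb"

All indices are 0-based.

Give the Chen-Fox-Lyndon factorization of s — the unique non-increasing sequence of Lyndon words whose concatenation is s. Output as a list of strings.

emit factor 1: 'f' (i=0, period=1)
emit factor 2: 'cg' (i=1, period=2)
emit factor 3: 'abcgeehhebfedeb' (i=3, period=15)

["f", "cg", "abcgeehhebfedeb"]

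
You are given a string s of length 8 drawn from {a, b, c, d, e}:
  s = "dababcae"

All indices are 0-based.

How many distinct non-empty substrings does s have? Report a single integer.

rank | idx | suffix
   0 |   1 | ababcae
   1 |   3 | abcae
   2 |   6 | ae
   3 |   2 | babcae
   4 |   4 | bcae
   5 |   5 | cae
   6 |   0 | dababcae
   7 |   7 | e

SA = [1, 3, 6, 2, 4, 5, 0, 7]
[i] adj suffixes → lcp
  [1] 1/3 → 2 ('ab')
  [2] 3/6 → 1 ('a')
  [3] 6/2 → 0 ('')
  [4] 2/4 → 1 ('b')
  [5] 4/5 → 0 ('')
  [6] 5/0 → 0 ('')
  [7] 0/7 → 0 ('')

n(n+1)/2 = 8·9/2 = 36
Σ LCP = 0 + 2 + 1 + 0 + 1 + 0 + 0 + 0 = 4
distinct = 36 − 4 = 32

32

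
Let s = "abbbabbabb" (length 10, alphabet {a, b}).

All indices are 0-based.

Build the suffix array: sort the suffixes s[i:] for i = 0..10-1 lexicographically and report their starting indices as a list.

rank→(start, suffix):
  0 → (7, 'abb')
  1 → (4, 'abbabb')
  2 → (0, 'abbbabbabb')
  3 → (9, 'b')
  4 → (6, 'babb')
  5 → (3, 'babbabb')
  6 → (8, 'bb')
  7 → (5, 'bbabb')
  8 → (2, 'bbabbabb')
  9 → (1, 'bbbabbabb')

[7, 4, 0, 9, 6, 3, 8, 5, 2, 1]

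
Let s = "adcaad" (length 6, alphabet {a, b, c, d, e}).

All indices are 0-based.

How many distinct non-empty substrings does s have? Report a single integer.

rank→(start, suffix):
  0 → (3, 'aad')
  1 → (4, 'ad')
  2 → (0, 'adcaad')
  3 → (2, 'caad')
  4 → (5, 'd')
  5 → (1, 'dcaad')

SA = [3, 4, 0, 2, 5, 1]
i: (SA[i-1],SA[i]) lcp shared
  1: (3,4) 1 'a'
  2: (4,0) 2 'ad'
  3: (0,2) 0 ''
  4: (2,5) 0 ''
  5: (5,1) 1 'd'

n(n+1)/2 = 6·7/2 = 21
Σ LCP = 0 + 1 + 2 + 0 + 0 + 1 = 4
distinct = 21 − 4 = 17

17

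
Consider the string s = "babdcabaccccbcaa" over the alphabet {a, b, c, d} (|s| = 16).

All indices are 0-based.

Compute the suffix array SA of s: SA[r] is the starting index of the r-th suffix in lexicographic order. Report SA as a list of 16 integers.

[15, 14, 5, 1, 7, 0, 6, 12, 2, 13, 4, 11, 10, 9, 8, 3]

sorted suffixes:
  #0 SA[0]=15  'a'
  #1 SA[1]=14  'aa'
  #2 SA[2]=5  'abaccccbcaa'
  #3 SA[3]=1  'abdcabaccccbcaa'
  #4 SA[4]=7  'accccbcaa'
  #5 SA[5]=0  'babdcabaccccbcaa'
  #6 SA[6]=6  'baccccbcaa'
  #7 SA[7]=12  'bcaa'
  #8 SA[8]=2  'bdcabaccccbcaa'
  #9 SA[9]=13  'caa'
  #10 SA[10]=4  'cabaccccbcaa'
  #11 SA[11]=11  'cbcaa'
  #12 SA[12]=10  'ccbcaa'
  #13 SA[13]=9  'cccbcaa'
  #14 SA[14]=8  'ccccbcaa'
  #15 SA[15]=3  'dcabaccccbcaa'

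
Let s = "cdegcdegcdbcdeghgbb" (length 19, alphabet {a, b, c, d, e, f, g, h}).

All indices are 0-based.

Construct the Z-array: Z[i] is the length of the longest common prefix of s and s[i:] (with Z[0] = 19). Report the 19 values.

[19, 0, 0, 0, 6, 0, 0, 0, 2, 0, 0, 4, 0, 0, 0, 0, 0, 0, 0]

Z[0]=19
i=1: i≥r, start 0; Z[1]=0
i=2: i≥r, start 0; Z[2]=0
i=3: i≥r, start 0; Z[3]=0
i=4: i≥r, start 0; Z[4]=6 scan→box=[4,10)
i=5: min(r-i=5, Z[1]=0)=0; Z[5]=0
i=6: min(r-i=4, Z[2]=0)=0; Z[6]=0
i=7: min(r-i=3, Z[3]=0)=0; Z[7]=0
i=8: min(r-i=2, Z[4]=6)=2; Z[8]=2
i=9: min(r-i=1, Z[5]=0)=0; Z[9]=0
i=10: i≥r, start 0; Z[10]=0
i=11: i≥r, start 0; Z[11]=4 scan→box=[11,15)
i=12: min(r-i=3, Z[1]=0)=0; Z[12]=0
i=13: min(r-i=2, Z[2]=0)=0; Z[13]=0
i=14: min(r-i=1, Z[3]=0)=0; Z[14]=0
i=15: i≥r, start 0; Z[15]=0
i=16: i≥r, start 0; Z[16]=0
i=17: i≥r, start 0; Z[17]=0
i=18: i≥r, start 0; Z[18]=0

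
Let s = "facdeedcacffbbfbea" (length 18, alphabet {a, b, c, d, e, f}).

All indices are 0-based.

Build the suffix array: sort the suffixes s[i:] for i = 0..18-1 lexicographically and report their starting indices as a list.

[17, 1, 8, 12, 15, 13, 7, 2, 9, 6, 3, 16, 5, 4, 0, 11, 14, 10]

rank | idx | suffix
   0 |  17 | a
   1 |   1 | acdeedcacffbbfbea
   2 |   8 | acffbbfbea
   3 |  12 | bbfbea
   4 |  15 | bea
   5 |  13 | bfbea
   6 |   7 | cacffbbfbea
   7 |   2 | cdeedcacffbbfbea
   8 |   9 | cffbbfbea
   9 |   6 | dcacffbbfbea
  10 |   3 | deedcacffbbfbea
  11 |  16 | ea
  12 |   5 | edcacffbbfbea
  13 |   4 | eedcacffbbfbea
  14 |   0 | facdeedcacffbbfbea
  15 |  11 | fbbfbea
  16 |  14 | fbea
  17 |  10 | ffbbfbea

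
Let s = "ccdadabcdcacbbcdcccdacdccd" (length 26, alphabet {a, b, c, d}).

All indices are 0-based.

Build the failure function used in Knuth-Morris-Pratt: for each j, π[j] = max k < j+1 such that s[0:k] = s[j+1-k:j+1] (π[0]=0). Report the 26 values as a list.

π[0] = 0
j=1 s[j]='c': π[1]=1 (border 'c')
j=2 s[j]='d': k: 1→0; π[2]=0 (border '')
j=3 s[j]='a': π[3]=0 (border '')
j=4 s[j]='d': π[4]=0 (border '')
j=5 s[j]='a': π[5]=0 (border '')
j=6 s[j]='b': π[6]=0 (border '')
j=7 s[j]='c': π[7]=1 (border 'c')
j=8 s[j]='d': k: 1→0; π[8]=0 (border '')
j=9 s[j]='c': π[9]=1 (border 'c')
j=10 s[j]='a': k: 1→0; π[10]=0 (border '')
j=11 s[j]='c': π[11]=1 (border 'c')
j=12 s[j]='b': k: 1→0; π[12]=0 (border '')
j=13 s[j]='b': π[13]=0 (border '')
j=14 s[j]='c': π[14]=1 (border 'c')
j=15 s[j]='d': k: 1→0; π[15]=0 (border '')
j=16 s[j]='c': π[16]=1 (border 'c')
j=17 s[j]='c': π[17]=2 (border 'cc')
j=18 s[j]='c': k: 2→1; π[18]=2 (border 'cc')
j=19 s[j]='d': π[19]=3 (border 'ccd')
j=20 s[j]='a': π[20]=4 (border 'ccda')
j=21 s[j]='c': k: 4→0; π[21]=1 (border 'c')
j=22 s[j]='d': k: 1→0; π[22]=0 (border '')
j=23 s[j]='c': π[23]=1 (border 'c')
j=24 s[j]='c': π[24]=2 (border 'cc')
j=25 s[j]='d': π[25]=3 (border 'ccd')

[0, 1, 0, 0, 0, 0, 0, 1, 0, 1, 0, 1, 0, 0, 1, 0, 1, 2, 2, 3, 4, 1, 0, 1, 2, 3]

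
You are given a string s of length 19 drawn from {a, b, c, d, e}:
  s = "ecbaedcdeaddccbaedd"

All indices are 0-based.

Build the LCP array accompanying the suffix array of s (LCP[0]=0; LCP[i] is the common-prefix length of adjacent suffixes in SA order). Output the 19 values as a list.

rank | idx | suffix
   0 |   9 | addccbaedd
   1 |   3 | aedcdeaddccbaedd
   2 |  15 | aedd
   3 |   2 | baedcdeaddccbaedd
   4 |  14 | baedd
   5 |   1 | cbaedcdeaddccbaedd
   6 |  13 | cbaedd
   7 |  12 | ccbaedd
   8 |   6 | cdeaddccbaedd
   9 |  18 | d
  10 |  11 | dccbaedd
  11 |   5 | dcdeaddccbaedd
  12 |  17 | dd
  13 |  10 | ddccbaedd
  14 |   7 | deaddccbaedd
  15 |   8 | eaddccbaedd
  16 |   0 | ecbaedcdeaddccbaedd
  17 |   4 | edcdeaddccbaedd
  18 |  16 | edd

SA = [9, 3, 15, 2, 14, 1, 13, 12, 6, 18, 11, 5, 17, 10, 7, 8, 0, 4, 16]
rank  pair      lcp
   1  s[9:],s[3:]  1  'a'
   2  s[3:],s[15:]  3  'aed'
   3  s[15:],s[2:]  0  ''
   4  s[2:],s[14:]  4  'baed'
   5  s[14:],s[1:]  0  ''
   6  s[1:],s[13:]  5  'cbaed'
   7  s[13:],s[12:]  1  'c'
   8  s[12:],s[6:]  1  'c'
   9  s[6:],s[18:]  0  ''
  10  s[18:],s[11:]  1  'd'
  11  s[11:],s[5:]  2  'dc'
  12  s[5:],s[17:]  1  'd'
  13  s[17:],s[10:]  2  'dd'
  14  s[10:],s[7:]  1  'd'
  15  s[7:],s[8:]  0  ''
  16  s[8:],s[0:]  1  'e'
  17  s[0:],s[4:]  1  'e'
  18  s[4:],s[16:]  2  'ed'

[0, 1, 3, 0, 4, 0, 5, 1, 1, 0, 1, 2, 1, 2, 1, 0, 1, 1, 2]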